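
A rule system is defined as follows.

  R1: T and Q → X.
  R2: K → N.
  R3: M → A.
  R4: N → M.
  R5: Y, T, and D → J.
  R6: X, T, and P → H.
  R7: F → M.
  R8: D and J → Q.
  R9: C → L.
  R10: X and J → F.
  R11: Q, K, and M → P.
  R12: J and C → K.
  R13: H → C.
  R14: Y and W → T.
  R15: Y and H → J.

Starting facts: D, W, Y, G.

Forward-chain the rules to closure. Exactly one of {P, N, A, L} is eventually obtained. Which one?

A

From Y and W, R14 gives T.
From Y, T, and D, R5 gives J.
D and J hold, so Q follows (R8).
T and Q hold, so X follows (R1).
From X and J, R10 gives F.
From F, R7 gives M.
From M, R3 gives A.
P would need Q, K, and M (R11), but K is never established. L would need C (R9), but C is never established. N would need K (R2), but K is never established.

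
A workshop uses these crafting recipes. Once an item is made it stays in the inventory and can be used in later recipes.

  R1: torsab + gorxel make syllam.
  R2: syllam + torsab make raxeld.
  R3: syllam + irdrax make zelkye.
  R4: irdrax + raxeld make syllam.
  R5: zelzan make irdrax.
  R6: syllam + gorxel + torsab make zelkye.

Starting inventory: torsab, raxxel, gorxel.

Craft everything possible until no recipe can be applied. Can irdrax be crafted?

No

irdrax would need zelzan (R5), but zelzan is never obtained.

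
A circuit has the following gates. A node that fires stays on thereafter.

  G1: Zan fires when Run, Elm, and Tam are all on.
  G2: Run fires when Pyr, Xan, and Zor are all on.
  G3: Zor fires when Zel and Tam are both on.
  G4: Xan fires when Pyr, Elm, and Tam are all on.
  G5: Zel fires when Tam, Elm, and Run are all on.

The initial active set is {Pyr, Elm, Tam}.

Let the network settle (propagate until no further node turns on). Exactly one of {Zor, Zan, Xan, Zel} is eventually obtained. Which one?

Xan

Pyr, Elm, and Tam are on, so Xan fires (G4).
Zan would need Run, Elm, and Tam (G1), but Run never turns on. Zor would need Zel and Tam (G3), but Zel never turns on. Zel would need Tam, Elm, and Run (G5), but Run never turns on.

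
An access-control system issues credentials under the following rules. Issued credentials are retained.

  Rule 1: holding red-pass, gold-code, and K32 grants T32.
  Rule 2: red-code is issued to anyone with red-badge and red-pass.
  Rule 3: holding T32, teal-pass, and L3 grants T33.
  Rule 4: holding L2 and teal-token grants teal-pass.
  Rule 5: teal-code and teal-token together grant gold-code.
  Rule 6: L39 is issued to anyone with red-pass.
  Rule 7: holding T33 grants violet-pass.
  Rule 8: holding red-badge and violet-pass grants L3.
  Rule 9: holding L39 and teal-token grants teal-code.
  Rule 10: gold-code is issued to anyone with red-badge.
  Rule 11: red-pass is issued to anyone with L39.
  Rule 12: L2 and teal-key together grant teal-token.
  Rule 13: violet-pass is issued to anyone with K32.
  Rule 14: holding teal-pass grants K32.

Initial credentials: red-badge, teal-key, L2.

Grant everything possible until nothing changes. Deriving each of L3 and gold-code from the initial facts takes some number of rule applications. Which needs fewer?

gold-code: Holding red-badge grants gold-code (Rule 10). [1 rule application]
L3: Holding L2 and teal-key grants teal-token (Rule 12). Holding L2 and teal-token grants teal-pass (Rule 4). Holding teal-pass grants K32 (Rule 14). Holding K32 grants violet-pass (Rule 13). Holding red-badge and violet-pass grants L3 (Rule 8). [5 rule applications]
gold-code needs fewer.

gold-code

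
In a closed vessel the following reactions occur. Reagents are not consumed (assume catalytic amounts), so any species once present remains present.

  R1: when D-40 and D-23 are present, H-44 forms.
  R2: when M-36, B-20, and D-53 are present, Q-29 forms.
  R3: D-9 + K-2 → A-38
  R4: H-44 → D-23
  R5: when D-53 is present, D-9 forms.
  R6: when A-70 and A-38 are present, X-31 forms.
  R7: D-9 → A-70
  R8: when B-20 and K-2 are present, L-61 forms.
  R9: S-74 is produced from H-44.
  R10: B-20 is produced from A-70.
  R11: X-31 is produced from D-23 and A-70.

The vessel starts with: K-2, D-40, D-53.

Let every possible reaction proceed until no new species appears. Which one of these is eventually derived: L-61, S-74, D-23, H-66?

L-61

D-53 present → D-9 forms (R5).
D-9 present → A-70 forms (R7).
A-70 present → B-20 forms (R10).
B-20 and K-2 present → L-61 forms (R8).
S-74 would need H-44 (R9), but H-44 never forms. D-23 would need H-44 (R4), but H-44 never forms. No rule produces H-66, and it is not given.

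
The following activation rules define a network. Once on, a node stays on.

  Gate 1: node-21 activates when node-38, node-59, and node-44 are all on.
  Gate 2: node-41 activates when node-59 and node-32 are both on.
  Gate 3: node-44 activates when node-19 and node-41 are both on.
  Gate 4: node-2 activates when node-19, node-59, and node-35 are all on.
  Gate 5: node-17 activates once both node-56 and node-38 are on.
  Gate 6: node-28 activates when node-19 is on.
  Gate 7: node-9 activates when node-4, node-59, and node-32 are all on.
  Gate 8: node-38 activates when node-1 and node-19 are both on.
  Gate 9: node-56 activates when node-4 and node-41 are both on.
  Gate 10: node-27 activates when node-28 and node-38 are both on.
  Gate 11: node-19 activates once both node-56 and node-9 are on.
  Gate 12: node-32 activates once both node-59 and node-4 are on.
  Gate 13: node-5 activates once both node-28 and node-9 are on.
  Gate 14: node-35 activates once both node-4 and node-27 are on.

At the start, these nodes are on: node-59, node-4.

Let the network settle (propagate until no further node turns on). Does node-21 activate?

No

node-21 would need node-38, node-59, and node-44 (Gate 1), but node-38 never turns on.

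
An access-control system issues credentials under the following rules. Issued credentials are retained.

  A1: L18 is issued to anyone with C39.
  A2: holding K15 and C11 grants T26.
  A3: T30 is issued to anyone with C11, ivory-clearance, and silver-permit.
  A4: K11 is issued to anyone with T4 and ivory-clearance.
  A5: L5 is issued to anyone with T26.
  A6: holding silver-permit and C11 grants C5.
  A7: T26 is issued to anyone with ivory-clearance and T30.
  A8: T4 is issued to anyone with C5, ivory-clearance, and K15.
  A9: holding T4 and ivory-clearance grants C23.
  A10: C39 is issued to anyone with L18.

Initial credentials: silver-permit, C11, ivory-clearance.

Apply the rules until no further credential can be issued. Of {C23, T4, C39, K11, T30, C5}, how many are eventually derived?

Holding silver-permit and C11 grants C5 (A6).
Holding C11, ivory-clearance, and silver-permit grants T30 (A3).
C23 would need T4 and ivory-clearance (A9), but T4 is never granted.
T4 would need C5, ivory-clearance, and K15 (A8), but K15 is never granted.
C39 would need L18 (A10), but L18 is never granted.
K11 would need T4 and ivory-clearance (A4), but T4 is never granted.
T30: reached.
C5: reached.
Reached: T30 and C5 — 2 of the 6.

2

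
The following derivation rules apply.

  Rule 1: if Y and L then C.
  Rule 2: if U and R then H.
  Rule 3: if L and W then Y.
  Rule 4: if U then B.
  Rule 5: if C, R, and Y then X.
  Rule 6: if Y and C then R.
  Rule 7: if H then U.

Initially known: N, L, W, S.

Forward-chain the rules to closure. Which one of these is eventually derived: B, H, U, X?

X

From L and W, Rule 3 gives Y.
Y and L hold, so C follows (Rule 1).
Y and C hold, so R follows (Rule 6).
C, R, and Y hold, so X follows (Rule 5).
U would need H (Rule 7), but H is never established. H would need U and R (Rule 2), but U is never established. B would need U (Rule 4), but U is never established.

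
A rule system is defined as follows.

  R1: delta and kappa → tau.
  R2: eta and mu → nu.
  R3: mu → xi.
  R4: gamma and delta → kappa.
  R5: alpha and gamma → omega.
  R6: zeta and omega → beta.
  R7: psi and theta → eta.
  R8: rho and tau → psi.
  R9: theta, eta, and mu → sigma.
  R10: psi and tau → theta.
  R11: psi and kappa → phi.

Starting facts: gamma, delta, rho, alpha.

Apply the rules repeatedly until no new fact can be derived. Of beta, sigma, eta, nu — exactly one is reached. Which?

gamma and delta hold, so kappa follows (R4).
delta and kappa hold, so tau follows (R1).
rho and tau hold, so psi follows (R8).
psi and tau hold, so theta follows (R10).
From psi and theta, R7 gives eta.
beta would need zeta and omega (R6), but zeta is never established. sigma would need theta, eta, and mu (R9), but mu is never established. nu would need eta and mu (R2), but mu is never established.

eta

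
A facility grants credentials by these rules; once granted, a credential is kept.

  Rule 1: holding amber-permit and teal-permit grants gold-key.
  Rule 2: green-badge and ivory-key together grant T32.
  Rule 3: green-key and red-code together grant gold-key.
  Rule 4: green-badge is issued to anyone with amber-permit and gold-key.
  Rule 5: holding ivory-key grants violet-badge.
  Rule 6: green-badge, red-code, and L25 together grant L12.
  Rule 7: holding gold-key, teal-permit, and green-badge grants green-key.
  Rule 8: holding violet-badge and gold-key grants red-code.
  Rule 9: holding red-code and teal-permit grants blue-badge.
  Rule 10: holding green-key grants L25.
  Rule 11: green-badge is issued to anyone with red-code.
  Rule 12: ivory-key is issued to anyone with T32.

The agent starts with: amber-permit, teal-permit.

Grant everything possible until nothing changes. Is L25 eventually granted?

Holding amber-permit and teal-permit grants gold-key (Rule 1).
Holding amber-permit and gold-key grants green-badge (Rule 4).
Holding gold-key, teal-permit, and green-badge grants green-key (Rule 7).
Holding green-key grants L25 (Rule 10).

Yes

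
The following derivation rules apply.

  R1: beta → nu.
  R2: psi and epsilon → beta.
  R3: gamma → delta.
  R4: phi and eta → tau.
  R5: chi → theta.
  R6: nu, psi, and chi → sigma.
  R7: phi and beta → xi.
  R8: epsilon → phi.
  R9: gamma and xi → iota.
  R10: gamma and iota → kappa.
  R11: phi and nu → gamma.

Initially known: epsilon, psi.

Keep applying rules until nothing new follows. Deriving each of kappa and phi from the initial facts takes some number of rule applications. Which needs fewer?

phi

phi: From epsilon, R8 gives phi. [1 rule application]
kappa: psi and epsilon hold, so beta follows (R2). From epsilon, R8 gives phi. beta holds, so nu follows (R1). phi and beta hold, so xi follows (R7). From phi and nu, R11 gives gamma. gamma and xi hold, so iota follows (R9). From gamma and iota, R10 gives kappa. [7 rule applications]
phi needs fewer.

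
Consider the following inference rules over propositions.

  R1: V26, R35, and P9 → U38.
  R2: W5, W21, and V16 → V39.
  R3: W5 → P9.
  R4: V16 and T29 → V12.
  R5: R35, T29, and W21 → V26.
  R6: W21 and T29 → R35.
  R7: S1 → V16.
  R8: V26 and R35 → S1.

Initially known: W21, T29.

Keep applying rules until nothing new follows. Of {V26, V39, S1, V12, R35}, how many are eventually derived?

From W21 and T29, R6 gives R35.
R35, T29, and W21 hold, so V26 follows (R5).
From V26 and R35, R8 gives S1.
From S1, R7 gives V16.
V16 and T29 hold, so V12 follows (R4).
V26: reached.
V39 would need W5, W21, and V16 (R2), but W5 is never established.
S1: reached.
V12: reached.
R35: reached.
Reached: V26, S1, V12, and R35 — 4 of the 5.

4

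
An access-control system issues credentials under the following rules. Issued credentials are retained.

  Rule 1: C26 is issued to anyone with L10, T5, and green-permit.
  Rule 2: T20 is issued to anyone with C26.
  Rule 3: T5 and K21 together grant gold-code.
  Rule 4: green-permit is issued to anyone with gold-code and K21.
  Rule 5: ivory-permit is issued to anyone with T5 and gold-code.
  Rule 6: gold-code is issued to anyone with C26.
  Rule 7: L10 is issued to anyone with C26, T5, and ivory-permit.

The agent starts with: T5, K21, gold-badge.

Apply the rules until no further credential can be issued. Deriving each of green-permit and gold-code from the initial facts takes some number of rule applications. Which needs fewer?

gold-code

gold-code: Holding T5 and K21 grants gold-code (Rule 3). [1 rule application]
green-permit: Holding T5 and K21 grants gold-code (Rule 3). Holding gold-code and K21 grants green-permit (Rule 4). [2 rule applications]
gold-code needs fewer.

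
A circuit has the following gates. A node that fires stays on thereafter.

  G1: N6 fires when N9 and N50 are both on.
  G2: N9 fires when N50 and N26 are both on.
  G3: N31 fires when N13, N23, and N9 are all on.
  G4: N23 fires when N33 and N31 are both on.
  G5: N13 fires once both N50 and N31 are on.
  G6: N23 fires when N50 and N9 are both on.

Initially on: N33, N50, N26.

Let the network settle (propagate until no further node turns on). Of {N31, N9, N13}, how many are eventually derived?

G2: N50 and N26 on → N9 on.
N31 would need N13, N23, and N9 (G3), but N13 never turns on.
N9: reached.
N13 would need N50 and N31 (G5), but N31 never turns on.
Reached: N9 — 1 of the 3.

1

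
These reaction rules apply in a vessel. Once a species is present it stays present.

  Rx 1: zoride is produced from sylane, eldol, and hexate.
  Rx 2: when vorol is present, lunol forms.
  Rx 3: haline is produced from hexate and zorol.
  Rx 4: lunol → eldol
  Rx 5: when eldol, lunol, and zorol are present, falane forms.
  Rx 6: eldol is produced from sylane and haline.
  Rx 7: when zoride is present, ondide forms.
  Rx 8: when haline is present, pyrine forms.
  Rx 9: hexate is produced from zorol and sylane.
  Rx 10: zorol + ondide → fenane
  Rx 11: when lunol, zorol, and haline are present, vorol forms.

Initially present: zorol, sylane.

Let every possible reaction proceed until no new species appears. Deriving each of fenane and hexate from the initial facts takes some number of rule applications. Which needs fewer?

hexate

hexate: zorol and sylane present → hexate forms (Rx 9). [1 rule application]
fenane: zorol and sylane present → hexate forms (Rx 9). hexate and zorol present → haline forms (Rx 3). sylane and haline present → eldol forms (Rx 6). sylane, eldol, and hexate present → zoride forms (Rx 1). zoride present → ondide forms (Rx 7). zorol and ondide present → fenane forms (Rx 10). [6 rule applications]
hexate needs fewer.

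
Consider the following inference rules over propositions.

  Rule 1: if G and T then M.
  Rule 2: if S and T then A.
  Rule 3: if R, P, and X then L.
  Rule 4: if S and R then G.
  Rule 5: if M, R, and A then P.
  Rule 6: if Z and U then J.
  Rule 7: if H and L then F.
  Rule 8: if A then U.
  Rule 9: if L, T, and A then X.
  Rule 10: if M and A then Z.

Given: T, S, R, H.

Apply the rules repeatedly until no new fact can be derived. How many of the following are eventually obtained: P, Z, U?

3

S and T hold, so A follows (Rule 2).
S and R hold, so G follows (Rule 4).
From G and T, Rule 1 gives M.
From A, Rule 8 gives U.
M and A hold, so Z follows (Rule 10).
M, R, and A hold, so P follows (Rule 5).
P: reached.
Z: reached.
U: reached.
All 3 are reached.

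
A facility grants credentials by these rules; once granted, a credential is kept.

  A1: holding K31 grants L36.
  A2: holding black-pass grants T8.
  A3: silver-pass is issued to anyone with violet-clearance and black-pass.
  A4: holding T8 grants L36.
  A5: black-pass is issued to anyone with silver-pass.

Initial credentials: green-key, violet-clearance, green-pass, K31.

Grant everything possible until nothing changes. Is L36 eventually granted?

Holding K31 grants L36 (A1).

Yes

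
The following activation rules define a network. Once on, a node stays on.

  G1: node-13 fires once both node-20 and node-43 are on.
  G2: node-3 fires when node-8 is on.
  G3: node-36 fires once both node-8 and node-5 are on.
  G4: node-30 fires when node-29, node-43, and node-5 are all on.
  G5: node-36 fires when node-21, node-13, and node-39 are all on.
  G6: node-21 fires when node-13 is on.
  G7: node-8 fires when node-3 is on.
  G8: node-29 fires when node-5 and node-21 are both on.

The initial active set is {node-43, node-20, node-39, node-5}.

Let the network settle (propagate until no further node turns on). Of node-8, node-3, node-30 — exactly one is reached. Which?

node-20 and node-43 are on, so node-13 fires (G1).
G6: node-13 on → node-21 on.
G8: node-5 and node-21 on → node-29 on.
G4: node-29, node-43, and node-5 on → node-30 on.
node-3 would need node-8 (G2), but node-8 never turns on. node-8 would need node-3 (G7), but node-3 never turns on.

node-30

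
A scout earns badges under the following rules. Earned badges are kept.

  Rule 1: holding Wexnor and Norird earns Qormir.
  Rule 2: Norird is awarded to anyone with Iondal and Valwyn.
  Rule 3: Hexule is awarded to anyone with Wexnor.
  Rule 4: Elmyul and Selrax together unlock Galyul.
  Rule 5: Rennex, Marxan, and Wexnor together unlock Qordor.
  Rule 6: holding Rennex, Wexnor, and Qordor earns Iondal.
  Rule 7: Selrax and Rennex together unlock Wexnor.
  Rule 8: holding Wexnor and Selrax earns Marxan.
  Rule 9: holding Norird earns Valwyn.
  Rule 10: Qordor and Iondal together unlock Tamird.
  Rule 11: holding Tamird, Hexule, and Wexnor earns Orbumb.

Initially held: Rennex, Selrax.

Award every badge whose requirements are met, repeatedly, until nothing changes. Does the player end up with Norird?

Norird would need Iondal and Valwyn (Rule 2), but Valwyn is never earned.

No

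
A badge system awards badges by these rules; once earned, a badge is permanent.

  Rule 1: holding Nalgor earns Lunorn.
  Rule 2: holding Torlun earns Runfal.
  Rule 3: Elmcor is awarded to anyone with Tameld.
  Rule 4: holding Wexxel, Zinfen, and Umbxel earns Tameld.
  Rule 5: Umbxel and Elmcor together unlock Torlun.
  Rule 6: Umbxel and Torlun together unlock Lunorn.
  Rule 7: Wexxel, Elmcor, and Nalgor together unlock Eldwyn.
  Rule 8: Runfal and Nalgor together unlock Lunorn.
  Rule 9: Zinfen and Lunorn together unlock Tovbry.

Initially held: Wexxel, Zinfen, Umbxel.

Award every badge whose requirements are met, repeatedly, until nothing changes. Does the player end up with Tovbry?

With Wexxel, Zinfen, and Umbxel, Tameld is earned (Rule 4).
With Tameld, Elmcor is earned (Rule 3).
With Umbxel and Elmcor, Torlun is earned (Rule 5).
With Umbxel and Torlun, Lunorn is earned (Rule 6).
With Zinfen and Lunorn, Tovbry is earned (Rule 9).

Yes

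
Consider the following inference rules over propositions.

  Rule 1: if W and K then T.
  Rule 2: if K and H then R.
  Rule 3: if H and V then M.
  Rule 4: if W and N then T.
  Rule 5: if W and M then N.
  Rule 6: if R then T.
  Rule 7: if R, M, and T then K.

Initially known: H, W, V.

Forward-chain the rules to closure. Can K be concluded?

K would need R, M, and T (Rule 7), but R is never established.

No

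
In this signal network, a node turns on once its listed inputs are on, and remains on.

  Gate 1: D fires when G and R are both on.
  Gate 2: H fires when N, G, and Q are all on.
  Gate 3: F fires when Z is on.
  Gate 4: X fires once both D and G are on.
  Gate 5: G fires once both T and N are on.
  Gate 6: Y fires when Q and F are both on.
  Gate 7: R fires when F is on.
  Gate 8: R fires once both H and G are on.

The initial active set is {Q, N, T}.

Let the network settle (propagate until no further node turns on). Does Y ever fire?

Y would need Q and F (Gate 6), but F never turns on.

No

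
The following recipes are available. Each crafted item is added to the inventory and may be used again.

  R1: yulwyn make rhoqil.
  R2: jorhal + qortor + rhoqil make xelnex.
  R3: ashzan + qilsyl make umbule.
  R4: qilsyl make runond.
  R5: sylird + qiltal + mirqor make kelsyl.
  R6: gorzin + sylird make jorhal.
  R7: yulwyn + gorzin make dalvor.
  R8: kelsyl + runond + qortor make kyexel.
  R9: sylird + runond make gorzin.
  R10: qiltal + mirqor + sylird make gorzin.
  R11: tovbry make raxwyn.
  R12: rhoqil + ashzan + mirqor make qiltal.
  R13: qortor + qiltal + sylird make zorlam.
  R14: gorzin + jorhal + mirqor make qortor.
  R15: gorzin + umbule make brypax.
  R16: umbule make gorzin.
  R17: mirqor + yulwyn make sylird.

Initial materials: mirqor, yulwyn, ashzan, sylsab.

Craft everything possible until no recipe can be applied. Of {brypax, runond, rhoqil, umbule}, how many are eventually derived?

1

yulwyn → rhoqil (R1).
brypax would need gorzin and umbule (R15), but umbule is never obtained.
runond would need qilsyl (R4), but qilsyl is never obtained.
rhoqil: reached.
umbule would need ashzan and qilsyl (R3), but qilsyl is never obtained.
Reached: rhoqil — 1 of the 4.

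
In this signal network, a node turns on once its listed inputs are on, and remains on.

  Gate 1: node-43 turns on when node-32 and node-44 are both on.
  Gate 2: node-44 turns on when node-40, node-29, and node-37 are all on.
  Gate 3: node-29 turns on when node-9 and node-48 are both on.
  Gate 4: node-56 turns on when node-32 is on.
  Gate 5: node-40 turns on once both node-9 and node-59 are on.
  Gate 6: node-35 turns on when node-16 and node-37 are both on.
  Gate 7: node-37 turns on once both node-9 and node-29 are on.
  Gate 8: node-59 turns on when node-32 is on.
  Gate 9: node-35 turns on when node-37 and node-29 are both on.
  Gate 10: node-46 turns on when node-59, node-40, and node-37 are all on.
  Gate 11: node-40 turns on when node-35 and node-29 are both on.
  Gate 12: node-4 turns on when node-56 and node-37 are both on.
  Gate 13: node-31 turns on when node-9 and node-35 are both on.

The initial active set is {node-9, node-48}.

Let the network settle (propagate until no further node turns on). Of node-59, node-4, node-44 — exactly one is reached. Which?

node-44

node-9 and node-48 are on, so node-29 turns on (Gate 3).
Gate 7: node-9 and node-29 on → node-37 on.
node-37 and node-29 are on, so node-35 turns on (Gate 9).
Gate 11: node-35 and node-29 on → node-40 on.
node-40, node-29, and node-37 are on, so node-44 turns on (Gate 2).
node-4 would need node-56 and node-37 (Gate 12), but node-56 never turns on. node-59 would need node-32 (Gate 8), but node-32 never turns on.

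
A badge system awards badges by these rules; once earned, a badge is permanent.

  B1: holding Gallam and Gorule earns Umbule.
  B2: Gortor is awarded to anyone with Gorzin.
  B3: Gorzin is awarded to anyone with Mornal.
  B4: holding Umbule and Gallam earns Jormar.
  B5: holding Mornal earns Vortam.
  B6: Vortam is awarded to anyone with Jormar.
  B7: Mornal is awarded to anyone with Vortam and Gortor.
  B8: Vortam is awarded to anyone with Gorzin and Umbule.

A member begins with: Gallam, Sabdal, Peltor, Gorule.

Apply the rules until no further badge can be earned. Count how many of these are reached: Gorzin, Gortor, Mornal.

Gorzin would need Mornal (B3), but Mornal is never earned.
Gortor would need Gorzin (B2), but Gorzin is never earned.
Mornal would need Vortam and Gortor (B7), but Gortor is never earned.
None of the 3 are reached.

0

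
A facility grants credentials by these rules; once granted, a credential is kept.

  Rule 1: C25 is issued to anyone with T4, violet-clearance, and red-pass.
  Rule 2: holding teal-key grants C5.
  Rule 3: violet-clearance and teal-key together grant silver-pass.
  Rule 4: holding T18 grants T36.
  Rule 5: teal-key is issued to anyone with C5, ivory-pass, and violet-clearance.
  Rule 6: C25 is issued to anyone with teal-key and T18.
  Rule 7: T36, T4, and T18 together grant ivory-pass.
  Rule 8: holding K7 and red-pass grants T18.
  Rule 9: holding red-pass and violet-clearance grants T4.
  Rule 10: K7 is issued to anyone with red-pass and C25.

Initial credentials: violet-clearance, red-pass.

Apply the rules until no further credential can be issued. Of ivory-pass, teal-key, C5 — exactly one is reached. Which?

Holding red-pass and violet-clearance grants T4 (Rule 9).
Holding T4, violet-clearance, and red-pass grants C25 (Rule 1).
Holding red-pass and C25 grants K7 (Rule 10).
Holding K7 and red-pass grants T18 (Rule 8).
Holding T18 grants T36 (Rule 4).
Holding T36, T4, and T18 grants ivory-pass (Rule 7).
teal-key would need C5, ivory-pass, and violet-clearance (Rule 5), but C5 is never granted. C5 would need teal-key (Rule 2), but teal-key is never granted.

ivory-pass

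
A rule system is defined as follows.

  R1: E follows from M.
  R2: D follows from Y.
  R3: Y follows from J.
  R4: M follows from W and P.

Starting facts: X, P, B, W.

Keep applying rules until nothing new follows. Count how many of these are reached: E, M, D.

W and P hold, so M follows (R4).
From M, R1 gives E.
E: reached.
M: reached.
D would need Y (R2), but Y is never established.
Reached: E and M — 2 of the 3.

2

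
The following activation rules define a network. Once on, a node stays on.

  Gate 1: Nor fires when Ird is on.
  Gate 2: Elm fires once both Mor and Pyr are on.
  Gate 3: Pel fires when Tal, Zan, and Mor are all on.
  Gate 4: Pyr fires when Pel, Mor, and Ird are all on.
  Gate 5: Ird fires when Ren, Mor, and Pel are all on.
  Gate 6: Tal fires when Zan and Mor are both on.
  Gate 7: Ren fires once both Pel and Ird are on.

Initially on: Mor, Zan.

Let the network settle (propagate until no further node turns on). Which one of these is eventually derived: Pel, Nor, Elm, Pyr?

Zan and Mor are on, so Tal fires (Gate 6).
Gate 3: Tal, Zan, and Mor on → Pel on.
Elm would need Mor and Pyr (Gate 2), but Pyr never turns on. Pyr would need Pel, Mor, and Ird (Gate 4), but Ird never turns on. Nor would need Ird (Gate 1), but Ird never turns on.

Pel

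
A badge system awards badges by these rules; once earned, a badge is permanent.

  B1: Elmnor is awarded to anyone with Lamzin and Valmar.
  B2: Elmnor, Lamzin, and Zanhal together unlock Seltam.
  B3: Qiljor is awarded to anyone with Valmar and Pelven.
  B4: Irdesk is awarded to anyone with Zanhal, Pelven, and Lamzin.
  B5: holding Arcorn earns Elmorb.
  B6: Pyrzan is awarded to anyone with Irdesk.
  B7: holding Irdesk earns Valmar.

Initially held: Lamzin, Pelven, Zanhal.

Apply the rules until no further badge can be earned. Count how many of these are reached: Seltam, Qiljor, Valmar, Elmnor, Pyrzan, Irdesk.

6

With Zanhal, Pelven, and Lamzin, Irdesk is earned (B4).
With Irdesk, Pyrzan is earned (B6).
With Irdesk, Valmar is earned (B7).
With Valmar and Pelven, Qiljor is earned (B3).
With Lamzin and Valmar, Elmnor is earned (B1).
With Elmnor, Lamzin, and Zanhal, Seltam is earned (B2).
Seltam: reached.
Qiljor: reached.
Valmar: reached.
Elmnor: reached.
Pyrzan: reached.
Irdesk: reached.
All 6 are reached.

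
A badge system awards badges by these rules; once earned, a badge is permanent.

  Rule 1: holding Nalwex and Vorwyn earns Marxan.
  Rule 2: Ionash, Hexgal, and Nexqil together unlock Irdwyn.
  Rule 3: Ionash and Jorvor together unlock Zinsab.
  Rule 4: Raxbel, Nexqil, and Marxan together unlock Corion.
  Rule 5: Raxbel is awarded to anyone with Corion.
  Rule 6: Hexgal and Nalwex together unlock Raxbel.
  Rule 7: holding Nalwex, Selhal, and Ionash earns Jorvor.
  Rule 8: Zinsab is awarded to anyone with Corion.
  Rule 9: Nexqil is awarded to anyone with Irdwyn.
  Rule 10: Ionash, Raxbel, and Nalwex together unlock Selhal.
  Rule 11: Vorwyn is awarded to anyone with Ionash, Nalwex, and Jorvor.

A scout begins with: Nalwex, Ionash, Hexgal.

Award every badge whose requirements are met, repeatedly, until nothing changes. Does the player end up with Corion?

Corion would need Raxbel, Nexqil, and Marxan (Rule 4), but Nexqil is never earned.

No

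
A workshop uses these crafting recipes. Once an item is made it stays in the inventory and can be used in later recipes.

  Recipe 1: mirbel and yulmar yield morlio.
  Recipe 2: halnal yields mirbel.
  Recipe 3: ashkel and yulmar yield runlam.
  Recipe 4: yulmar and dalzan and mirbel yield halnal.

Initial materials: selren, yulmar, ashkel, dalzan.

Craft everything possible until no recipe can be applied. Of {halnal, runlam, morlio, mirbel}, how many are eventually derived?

1

Using Recipe 3, ashkel and yulmar make runlam.
halnal would need yulmar, dalzan, and mirbel (Recipe 4), but mirbel is never obtained.
runlam: reached.
morlio would need mirbel and yulmar (Recipe 1), but mirbel is never obtained.
mirbel would need halnal (Recipe 2), but halnal is never obtained.
Reached: runlam — 1 of the 4.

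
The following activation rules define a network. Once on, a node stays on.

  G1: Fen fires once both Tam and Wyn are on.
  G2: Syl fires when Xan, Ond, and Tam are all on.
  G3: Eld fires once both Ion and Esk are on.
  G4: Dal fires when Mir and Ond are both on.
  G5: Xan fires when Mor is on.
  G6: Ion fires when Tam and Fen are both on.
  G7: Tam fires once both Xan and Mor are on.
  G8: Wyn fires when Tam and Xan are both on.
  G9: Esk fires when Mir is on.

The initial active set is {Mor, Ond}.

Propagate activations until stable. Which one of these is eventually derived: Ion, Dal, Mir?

Mor is on, so Xan fires (G5).
G7: Xan and Mor on → Tam on.
G8: Tam and Xan on → Wyn on.
Tam and Wyn are on, so Fen fires (G1).
G6: Tam and Fen on → Ion on.
Dal would need Mir and Ond (G4), but Mir never turns on. No rule produces Mir, and it is not given.

Ion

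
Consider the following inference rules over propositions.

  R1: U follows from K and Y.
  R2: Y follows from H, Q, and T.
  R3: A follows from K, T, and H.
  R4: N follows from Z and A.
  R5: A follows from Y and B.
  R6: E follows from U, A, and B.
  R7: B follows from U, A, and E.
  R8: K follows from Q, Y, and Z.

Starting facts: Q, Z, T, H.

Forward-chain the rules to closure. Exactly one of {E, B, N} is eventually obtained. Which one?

From H, Q, and T, R2 gives Y.
Q, Y, and Z hold, so K follows (R8).
K, T, and H hold, so A follows (R3).
From Z and A, R4 gives N.
E would need U, A, and B (R6), but B is never established. B would need U, A, and E (R7), but E is never established.

N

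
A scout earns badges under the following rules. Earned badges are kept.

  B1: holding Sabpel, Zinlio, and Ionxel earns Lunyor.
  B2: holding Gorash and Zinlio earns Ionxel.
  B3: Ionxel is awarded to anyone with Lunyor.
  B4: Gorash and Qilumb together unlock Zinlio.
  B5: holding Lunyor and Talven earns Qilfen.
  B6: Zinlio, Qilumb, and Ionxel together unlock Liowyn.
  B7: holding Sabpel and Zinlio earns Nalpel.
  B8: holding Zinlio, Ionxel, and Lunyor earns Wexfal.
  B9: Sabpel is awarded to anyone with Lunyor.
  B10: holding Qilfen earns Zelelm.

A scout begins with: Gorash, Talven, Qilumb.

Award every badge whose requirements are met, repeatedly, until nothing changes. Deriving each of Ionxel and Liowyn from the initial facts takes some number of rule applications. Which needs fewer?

Ionxel: With Gorash and Qilumb, Zinlio is earned (B4). With Gorash and Zinlio, Ionxel is earned (B2). [2 rule applications]
Liowyn: With Gorash and Qilumb, Zinlio is earned (B4). With Gorash and Zinlio, Ionxel is earned (B2). With Zinlio, Qilumb, and Ionxel, Liowyn is earned (B6). [3 rule applications]
Ionxel needs fewer.

Ionxel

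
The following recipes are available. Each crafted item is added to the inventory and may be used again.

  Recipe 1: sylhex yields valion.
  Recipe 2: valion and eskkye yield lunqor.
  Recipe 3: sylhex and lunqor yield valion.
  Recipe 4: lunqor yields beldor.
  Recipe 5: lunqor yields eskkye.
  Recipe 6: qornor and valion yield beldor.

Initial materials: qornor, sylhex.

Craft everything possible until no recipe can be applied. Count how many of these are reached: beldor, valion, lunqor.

2

sylhex → valion (Recipe 1).
qornor and valion → beldor (Recipe 6).
beldor: reached.
valion: reached.
lunqor would need valion and eskkye (Recipe 2), but eskkye is never obtained.
Reached: beldor and valion — 2 of the 3.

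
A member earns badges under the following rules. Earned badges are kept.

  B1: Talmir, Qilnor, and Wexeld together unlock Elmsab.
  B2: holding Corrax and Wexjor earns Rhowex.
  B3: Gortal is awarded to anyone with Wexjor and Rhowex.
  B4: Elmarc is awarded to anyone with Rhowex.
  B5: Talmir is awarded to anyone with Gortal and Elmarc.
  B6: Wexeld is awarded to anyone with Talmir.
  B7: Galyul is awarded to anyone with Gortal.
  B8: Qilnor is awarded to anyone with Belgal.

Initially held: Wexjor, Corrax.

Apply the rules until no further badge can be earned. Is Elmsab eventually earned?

Elmsab would need Talmir, Qilnor, and Wexeld (B1), but Qilnor is never earned.

No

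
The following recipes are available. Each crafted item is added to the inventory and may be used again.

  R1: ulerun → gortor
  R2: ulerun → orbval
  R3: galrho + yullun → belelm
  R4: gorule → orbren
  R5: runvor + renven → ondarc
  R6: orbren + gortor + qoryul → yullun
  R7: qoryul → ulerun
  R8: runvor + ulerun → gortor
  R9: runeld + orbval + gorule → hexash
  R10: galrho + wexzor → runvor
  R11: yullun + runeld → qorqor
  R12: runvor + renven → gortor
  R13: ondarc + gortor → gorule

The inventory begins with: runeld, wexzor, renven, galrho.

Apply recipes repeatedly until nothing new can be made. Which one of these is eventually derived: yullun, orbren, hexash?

orbren

Using R10, galrho and wexzor make runvor.
runvor + renven → gortor (R12).
Using R5, runvor and renven make ondarc.
ondarc + gortor → gorule (R13).
gorule → orbren (R4).
yullun would need orbren, gortor, and qoryul (R6), but qoryul is never obtained. hexash would need runeld, orbval, and gorule (R9), but orbval is never obtained.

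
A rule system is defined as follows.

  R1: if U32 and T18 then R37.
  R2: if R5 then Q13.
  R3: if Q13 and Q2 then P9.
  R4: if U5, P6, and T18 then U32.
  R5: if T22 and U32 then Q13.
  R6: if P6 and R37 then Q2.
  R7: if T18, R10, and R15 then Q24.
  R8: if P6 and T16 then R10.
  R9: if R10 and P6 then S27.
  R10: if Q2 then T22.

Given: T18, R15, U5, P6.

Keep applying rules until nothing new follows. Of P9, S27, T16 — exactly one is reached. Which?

U5, P6, and T18 hold, so U32 follows (R4).
From U32 and T18, R1 gives R37.
P6 and R37 hold, so Q2 follows (R6).
Q2 holds, so T22 follows (R10).
From T22 and U32, R5 gives Q13.
From Q13 and Q2, R3 gives P9.
S27 would need R10 and P6 (R9), but R10 is never established. No rule produces T16, and it is not given.

P9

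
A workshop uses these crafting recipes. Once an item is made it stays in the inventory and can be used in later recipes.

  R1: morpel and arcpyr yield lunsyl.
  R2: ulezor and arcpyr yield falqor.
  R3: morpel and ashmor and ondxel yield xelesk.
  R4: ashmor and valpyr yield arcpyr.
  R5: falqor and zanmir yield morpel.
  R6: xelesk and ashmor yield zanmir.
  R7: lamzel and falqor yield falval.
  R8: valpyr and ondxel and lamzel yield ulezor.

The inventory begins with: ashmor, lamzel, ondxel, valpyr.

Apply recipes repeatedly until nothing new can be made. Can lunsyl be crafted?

No

lunsyl would need morpel and arcpyr (R1), but morpel is never obtained.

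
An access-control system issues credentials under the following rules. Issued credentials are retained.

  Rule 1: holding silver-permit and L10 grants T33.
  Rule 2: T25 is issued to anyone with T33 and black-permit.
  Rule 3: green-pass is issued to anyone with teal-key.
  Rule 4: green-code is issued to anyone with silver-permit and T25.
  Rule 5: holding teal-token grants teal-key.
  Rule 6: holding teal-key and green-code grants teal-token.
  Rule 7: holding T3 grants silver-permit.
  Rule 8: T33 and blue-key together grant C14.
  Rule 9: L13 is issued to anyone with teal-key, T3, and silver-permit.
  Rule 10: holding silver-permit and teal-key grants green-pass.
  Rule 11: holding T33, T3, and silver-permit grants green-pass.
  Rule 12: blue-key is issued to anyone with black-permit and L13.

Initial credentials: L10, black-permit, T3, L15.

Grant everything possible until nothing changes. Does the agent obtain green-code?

Yes

Holding T3 grants silver-permit (Rule 7).
Holding silver-permit and L10 grants T33 (Rule 1).
Holding T33 and black-permit grants T25 (Rule 2).
Holding silver-permit and T25 grants green-code (Rule 4).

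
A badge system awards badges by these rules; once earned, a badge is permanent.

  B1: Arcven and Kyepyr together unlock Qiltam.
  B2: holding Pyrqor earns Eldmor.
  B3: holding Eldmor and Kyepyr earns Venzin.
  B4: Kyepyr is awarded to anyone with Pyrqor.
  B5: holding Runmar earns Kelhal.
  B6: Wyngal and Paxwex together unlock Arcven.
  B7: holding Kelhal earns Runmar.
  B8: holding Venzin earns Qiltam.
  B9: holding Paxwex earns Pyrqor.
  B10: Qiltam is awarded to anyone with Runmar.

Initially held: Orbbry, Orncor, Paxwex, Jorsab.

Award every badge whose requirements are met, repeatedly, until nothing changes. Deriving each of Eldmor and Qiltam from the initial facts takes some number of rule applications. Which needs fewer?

Eldmor: With Paxwex, Pyrqor is earned (B9). With Pyrqor, Eldmor is earned (B2). [2 rule applications]
Qiltam: With Paxwex, Pyrqor is earned (B9). With Pyrqor, Kyepyr is earned (B4). With Pyrqor, Eldmor is earned (B2). With Eldmor and Kyepyr, Venzin is earned (B3). With Venzin, Qiltam is earned (B8). [5 rule applications]
Eldmor needs fewer.

Eldmor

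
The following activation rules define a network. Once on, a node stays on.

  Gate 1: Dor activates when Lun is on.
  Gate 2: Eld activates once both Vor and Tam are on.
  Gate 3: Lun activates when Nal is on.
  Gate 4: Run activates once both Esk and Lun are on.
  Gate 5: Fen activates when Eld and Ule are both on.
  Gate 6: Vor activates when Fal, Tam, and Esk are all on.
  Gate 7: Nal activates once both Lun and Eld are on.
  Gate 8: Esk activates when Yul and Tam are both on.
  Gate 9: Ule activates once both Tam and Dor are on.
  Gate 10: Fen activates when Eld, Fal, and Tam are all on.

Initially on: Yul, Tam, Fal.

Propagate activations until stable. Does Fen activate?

Gate 8: Yul and Tam on → Esk on.
Fal, Tam, and Esk are on, so Vor activates (Gate 6).
Vor and Tam are on, so Eld activates (Gate 2).
Gate 10: Eld, Fal, and Tam on → Fen on.

Yes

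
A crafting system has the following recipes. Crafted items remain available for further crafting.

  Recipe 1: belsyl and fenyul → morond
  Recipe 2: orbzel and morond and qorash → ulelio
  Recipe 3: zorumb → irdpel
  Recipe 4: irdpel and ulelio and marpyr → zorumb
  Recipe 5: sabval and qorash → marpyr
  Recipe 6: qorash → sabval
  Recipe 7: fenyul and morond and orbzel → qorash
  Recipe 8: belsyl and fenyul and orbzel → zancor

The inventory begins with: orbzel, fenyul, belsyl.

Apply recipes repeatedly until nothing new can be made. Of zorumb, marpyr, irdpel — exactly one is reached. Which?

marpyr

belsyl and fenyul → morond (Recipe 1).
fenyul and morond and orbzel → qorash (Recipe 7).
Using Recipe 6, qorash makes sabval.
Using Recipe 5, sabval and qorash make marpyr.
zorumb would need irdpel, ulelio, and marpyr (Recipe 4), but irdpel is never obtained. irdpel would need zorumb (Recipe 3), but zorumb is never obtained.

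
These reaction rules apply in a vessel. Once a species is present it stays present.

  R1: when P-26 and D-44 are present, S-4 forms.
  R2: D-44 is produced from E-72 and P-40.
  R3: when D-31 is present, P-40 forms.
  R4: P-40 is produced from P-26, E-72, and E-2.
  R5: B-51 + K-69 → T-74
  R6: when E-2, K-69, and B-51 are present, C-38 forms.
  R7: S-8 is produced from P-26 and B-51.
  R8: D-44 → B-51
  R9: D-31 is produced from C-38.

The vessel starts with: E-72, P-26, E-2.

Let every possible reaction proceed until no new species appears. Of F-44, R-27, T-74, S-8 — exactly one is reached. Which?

P-26, E-72, and E-2 present → P-40 forms (R4).
E-72 and P-40 present → D-44 forms (R2).
D-44 present → B-51 forms (R8).
P-26 and B-51 present → S-8 forms (R7).
No rule produces F-44, and it is not given. T-74 would need B-51 and K-69 (R5), but K-69 never forms. No rule produces R-27, and it is not given.

S-8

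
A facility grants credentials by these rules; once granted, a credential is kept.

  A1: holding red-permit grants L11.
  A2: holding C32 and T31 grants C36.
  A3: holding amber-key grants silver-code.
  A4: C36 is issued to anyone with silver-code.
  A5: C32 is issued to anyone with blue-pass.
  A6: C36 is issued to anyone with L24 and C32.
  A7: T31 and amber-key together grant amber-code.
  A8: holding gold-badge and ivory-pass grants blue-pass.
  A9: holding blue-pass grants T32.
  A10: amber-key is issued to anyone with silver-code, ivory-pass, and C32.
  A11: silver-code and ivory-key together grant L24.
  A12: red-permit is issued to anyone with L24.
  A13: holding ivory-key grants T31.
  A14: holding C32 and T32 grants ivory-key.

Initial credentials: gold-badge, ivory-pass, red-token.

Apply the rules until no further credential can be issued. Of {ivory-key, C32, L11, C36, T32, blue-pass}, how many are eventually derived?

Holding gold-badge and ivory-pass grants blue-pass (A8).
Holding blue-pass grants C32 (A5).
Holding blue-pass grants T32 (A9).
Holding C32 and T32 grants ivory-key (A14).
Holding ivory-key grants T31 (A13).
Holding C32 and T31 grants C36 (A2).
ivory-key: reached.
C32: reached.
L11 would need red-permit (A1), but red-permit is never granted.
C36: reached.
T32: reached.
blue-pass: reached.
Reached: ivory-key, C32, C36, T32, and blue-pass — 5 of the 6.

5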